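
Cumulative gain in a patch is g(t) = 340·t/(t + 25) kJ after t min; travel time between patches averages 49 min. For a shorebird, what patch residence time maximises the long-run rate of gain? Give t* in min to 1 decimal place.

35.0 min

Optimal t* satisfies g'(t*) = g(t*)/(T + t*).
g'(t) = 340·25/(t + 25)². Setting 340·25/(t+25)² = 340t/[(t+25)(49+t)] gives 25(49+t) = t(t+25), so t² = 25×49 = 1225.
t* = √1225 = 35 min.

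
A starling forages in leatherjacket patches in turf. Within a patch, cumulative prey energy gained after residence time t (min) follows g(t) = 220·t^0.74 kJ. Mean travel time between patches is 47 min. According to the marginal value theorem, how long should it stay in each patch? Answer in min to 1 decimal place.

By the marginal value theorem, leave when the instantaneous gain rate g'(t) equals the habitat-wide average g(t)/(T + t).
g'(t) = 0.74·220·t^-0.26. Setting 0.74·220·t^-0.26 = 220·t^0.74/(47+t) gives 0.74(47+t) = t, so 0.26·t = 0.74×47.
t* = 0.74×47/0.26 = 133.8 min.

133.8 min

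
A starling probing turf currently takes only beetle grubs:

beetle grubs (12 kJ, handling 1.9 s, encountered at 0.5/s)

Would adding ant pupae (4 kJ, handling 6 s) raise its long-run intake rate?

No

Intake rate on the current diet: R = (0.5×12) / (1 + 0.5×1.9) = 6/1.95 = 3.077 kJ/s.
ant pupae: E/h = 4/6 = 0.6667 kJ/s.
Since 0.6667 < R, time spent handling ant pupae is better spent searching.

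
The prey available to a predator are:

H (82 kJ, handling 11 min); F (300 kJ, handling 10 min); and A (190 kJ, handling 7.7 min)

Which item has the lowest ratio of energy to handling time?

Profitability E/h (kJ/min): H = 82/11 = 7.45, F = 300/10 = 30, A = 190/7.7 = 24.7.
Ranked: F > A > H.

H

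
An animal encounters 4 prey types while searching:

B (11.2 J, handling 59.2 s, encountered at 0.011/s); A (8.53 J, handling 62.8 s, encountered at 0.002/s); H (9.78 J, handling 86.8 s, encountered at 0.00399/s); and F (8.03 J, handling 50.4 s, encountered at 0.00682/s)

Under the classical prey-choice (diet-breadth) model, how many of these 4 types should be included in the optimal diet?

4

Profitabilities (E/h, J/s): B 0.189, F 0.159, A 0.136, H 0.113. Add prey in this order while the next type's profitability exceeds the intake rate on those already taken.
Rate on top 1: 0.07461. F: 0.159 > 0.07461 → include.
Rate on top 2: 0.08921. A: 0.136 > 0.08921 → include.
Rate on top 3: 0.09197. H: 0.113 > 0.09197 → include.
Optimal diet: B, F, A, H — 4 of 4 types.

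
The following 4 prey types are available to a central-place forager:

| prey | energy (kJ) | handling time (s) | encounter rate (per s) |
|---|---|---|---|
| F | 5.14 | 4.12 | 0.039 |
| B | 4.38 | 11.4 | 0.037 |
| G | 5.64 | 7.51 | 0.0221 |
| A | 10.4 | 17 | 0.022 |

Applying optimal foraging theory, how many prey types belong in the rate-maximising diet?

Rank by E/h (kJ/s): F 1.25, G 0.751, A 0.612, B 0.384. Include each in turn until the next type's E/h falls below the running intake rate.
Rate on top 1: 0.1727. G: 0.751 > 0.1727 → include.
Rate on top 2: 0.2451. A: 0.612 > 0.2451 → include.
Rate on top 3: 0.3257. B: 0.384 > 0.3257 → include.
Optimal diet: F, G, A, B — 4 of 4 types.

4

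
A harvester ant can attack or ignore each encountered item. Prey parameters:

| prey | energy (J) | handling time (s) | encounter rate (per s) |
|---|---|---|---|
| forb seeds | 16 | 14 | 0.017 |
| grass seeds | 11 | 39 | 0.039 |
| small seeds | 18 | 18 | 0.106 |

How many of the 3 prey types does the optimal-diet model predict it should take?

E/h in descending order: forb seeds 1.14, small seeds 1, grass seeds 0.282 J/s. The optimal diet is the largest prefix of this list for which every included type satisfies E_i/h_i > R on the types above it.
Rate on top 1: 0.2197. small seeds: 1 > 0.2197 → include.
Rate on top 2: 0.6929. grass seeds: 0.282 < 0.6929 → exclude; stop.
Optimal diet: forb seeds, small seeds — 2 of 3 types.

2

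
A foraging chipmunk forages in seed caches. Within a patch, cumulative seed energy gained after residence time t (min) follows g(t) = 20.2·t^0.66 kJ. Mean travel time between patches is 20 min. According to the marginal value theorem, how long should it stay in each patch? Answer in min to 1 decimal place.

By the marginal value theorem, leave when the instantaneous gain rate g'(t) equals the habitat-wide average g(t)/(T + t).
g'(t) = 0.66·20.2·t^-0.34. Setting 0.66·20.2·t^-0.34 = 20.2·t^0.66/(20+t) gives 0.66(20+t) = t, so 0.34·t = 0.66×20.
t* = 0.66×20/0.34 = 38.82 min.

38.8 min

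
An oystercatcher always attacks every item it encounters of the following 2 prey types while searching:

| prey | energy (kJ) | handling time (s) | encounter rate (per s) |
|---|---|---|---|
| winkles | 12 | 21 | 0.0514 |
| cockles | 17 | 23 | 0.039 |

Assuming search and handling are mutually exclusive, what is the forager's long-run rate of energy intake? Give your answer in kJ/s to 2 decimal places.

0.43 kJ/s

Energy encountered per unit search time: 0.0514×12 + 0.039×17 = 1.28 kJ/s.
Handling time per unit search time: 0.0514×21 + 0.039×23 = 1.976.
Rate = 1.28/(1 + 1.976) = 0.43 kJ/s.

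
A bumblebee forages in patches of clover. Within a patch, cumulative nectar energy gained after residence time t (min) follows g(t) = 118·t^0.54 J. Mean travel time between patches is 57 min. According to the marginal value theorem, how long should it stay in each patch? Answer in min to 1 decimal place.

Optimal t* satisfies g'(t*) = g(t*)/(T + t*).
g'(t) = 0.54·118·t^-0.46. Setting 0.54·118·t^-0.46 = 118·t^0.54/(57+t) gives 0.54(57+t) = t, so 0.46·t = 0.54×57.
t* = 0.54×57/0.46 = 66.91 min.

66.9 min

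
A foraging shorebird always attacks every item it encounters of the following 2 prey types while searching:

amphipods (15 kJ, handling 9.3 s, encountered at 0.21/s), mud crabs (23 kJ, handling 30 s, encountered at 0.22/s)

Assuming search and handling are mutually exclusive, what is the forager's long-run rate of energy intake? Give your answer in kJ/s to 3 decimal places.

0.859 kJ/s

R = (0.21×15 + 0.22×23) / (1 + 0.21×9.3 + 0.22×30) = 8.21/9.553 = 0.8594 kJ/s.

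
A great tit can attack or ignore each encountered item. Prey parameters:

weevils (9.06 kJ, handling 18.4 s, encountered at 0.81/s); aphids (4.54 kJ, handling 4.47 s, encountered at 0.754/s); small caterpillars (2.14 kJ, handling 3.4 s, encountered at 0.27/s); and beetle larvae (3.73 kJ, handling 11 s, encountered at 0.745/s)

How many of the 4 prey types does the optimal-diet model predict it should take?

E/h in descending order: aphids 1.02, small caterpillars 0.629, weevils 0.492, beetle larvae 0.339 kJ/s. The optimal diet is the largest prefix of this list for which every included type satisfies E_i/h_i > R on the types above it.
Rate on top 1: 0.7833. small caterpillars: 0.629 < 0.7833 → exclude; stop.
Optimal diet: aphids — 1 of 4 types.

1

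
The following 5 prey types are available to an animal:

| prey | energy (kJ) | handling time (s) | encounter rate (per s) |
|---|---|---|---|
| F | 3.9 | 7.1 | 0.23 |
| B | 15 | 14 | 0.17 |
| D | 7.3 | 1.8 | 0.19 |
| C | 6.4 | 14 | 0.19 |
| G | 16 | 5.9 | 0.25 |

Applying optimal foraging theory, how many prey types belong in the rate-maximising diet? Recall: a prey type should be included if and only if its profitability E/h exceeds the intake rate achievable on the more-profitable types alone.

Rank by E/h (kJ/s): D 4.06, G 2.71, B 1.07, F 0.549, C 0.457. Include each in turn until the next type's E/h falls below the running intake rate.
Rate on top 1: 1.034. G: 2.71 > 1.034 → include.
Rate on top 2: 1.912. B: 1.07 < 1.912 → exclude; stop.
Optimal diet: D, G — 2 of 5 types.

2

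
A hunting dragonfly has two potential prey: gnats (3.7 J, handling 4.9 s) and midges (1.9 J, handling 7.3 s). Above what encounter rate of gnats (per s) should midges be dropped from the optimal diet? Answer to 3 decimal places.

At the threshold, the rate on gnats alone equals the profitability of midges: λ·3.7/(1 + λ·4.9) = 1.9/7.3 = 0.2603.
Rearranging, λ(3.7 − 0.2603×4.9) = 0.2603, so λ = 0.2603/2.425 = 0.1073 per s.

0.107 per s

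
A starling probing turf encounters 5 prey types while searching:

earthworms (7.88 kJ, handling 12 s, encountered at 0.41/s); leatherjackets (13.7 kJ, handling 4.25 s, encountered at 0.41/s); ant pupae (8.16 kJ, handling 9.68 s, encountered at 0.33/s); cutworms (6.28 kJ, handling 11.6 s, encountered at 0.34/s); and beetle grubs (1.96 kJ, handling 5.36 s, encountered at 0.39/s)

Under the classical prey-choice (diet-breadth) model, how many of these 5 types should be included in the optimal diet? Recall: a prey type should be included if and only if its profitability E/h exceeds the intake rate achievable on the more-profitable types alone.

Rank by E/h (kJ/s): leatherjackets 3.22, ant pupae 0.843, earthworms 0.657, cutworms 0.541, beetle grubs 0.366. Include each in turn until the next type's E/h falls below the running intake rate.
Rate on top 1: 2.048. ant pupae: 0.843 < 2.048 → exclude; stop.
Optimal diet: leatherjackets — 1 of 5 types.

1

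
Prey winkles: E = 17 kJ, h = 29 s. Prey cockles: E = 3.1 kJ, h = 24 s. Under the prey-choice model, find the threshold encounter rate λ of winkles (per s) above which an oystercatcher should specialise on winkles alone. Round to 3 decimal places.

0.010 per s

The zero-one rule: include cockles iff E₂/h₂ > λE₁/(1+λh₁). Equality gives the switch point.
λE₁h₂ = E₂ + λE₂h₁ ⇒ λ = E₂/(E₁h₂ − E₂h₁) = 3.1/(408 − 89.9) = 0.009745 per s.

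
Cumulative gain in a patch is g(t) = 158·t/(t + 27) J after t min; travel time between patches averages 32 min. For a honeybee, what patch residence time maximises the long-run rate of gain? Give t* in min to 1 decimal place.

29.4 min

Optimal t* satisfies g'(t*) = g(t*)/(T + t*).
g'(t) = 158·27/(t + 27)². Setting 158·27/(t+27)² = 158t/[(t+27)(32+t)] gives 27(32+t) = t(t+27), so t² = 27×32 = 864.
t* = √864 = 29.39 min.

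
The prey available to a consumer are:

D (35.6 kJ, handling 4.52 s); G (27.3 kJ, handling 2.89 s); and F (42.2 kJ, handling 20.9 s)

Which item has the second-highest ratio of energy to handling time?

D

Profitability E/h (kJ/s): D = 35.6/4.52 = 7.88, G = 27.3/2.89 = 9.45, F = 42.2/20.9 = 2.02.
Ranked: G > D > F.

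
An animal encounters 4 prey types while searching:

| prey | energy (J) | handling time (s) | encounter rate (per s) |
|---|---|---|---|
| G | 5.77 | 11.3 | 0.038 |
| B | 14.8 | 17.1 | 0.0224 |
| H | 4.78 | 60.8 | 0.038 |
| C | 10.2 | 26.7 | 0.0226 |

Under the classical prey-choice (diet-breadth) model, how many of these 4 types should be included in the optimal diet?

Profitabilities (E/h, J/s): B 0.865, G 0.511, C 0.382, H 0.0786. Add prey in this order while the next type's profitability exceeds the intake rate on those already taken.
Rate on top 1: 0.2397. G: 0.511 > 0.2397 → include.
Rate on top 2: 0.3039. C: 0.382 > 0.3039 → include.
Rate on top 3: 0.3234. H: 0.0786 < 0.3234 → exclude; stop.
Optimal diet: B, G, C — 3 of 4 types.

3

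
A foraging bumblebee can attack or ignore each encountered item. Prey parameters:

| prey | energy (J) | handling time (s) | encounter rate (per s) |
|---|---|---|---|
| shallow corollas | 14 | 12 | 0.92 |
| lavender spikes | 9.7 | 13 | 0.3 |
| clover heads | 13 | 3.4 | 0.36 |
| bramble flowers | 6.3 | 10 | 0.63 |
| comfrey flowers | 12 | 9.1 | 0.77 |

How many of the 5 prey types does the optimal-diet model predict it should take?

1

E/h in descending order: clover heads 3.82, comfrey flowers 1.32, shallow corollas 1.17, lavender spikes 0.746, bramble flowers 0.63 J/s. The optimal diet is the largest prefix of this list for which every included type satisfies E_i/h_i > R on the types above it.
Rate on top 1: 2.104. comfrey flowers: 1.32 < 2.104 → exclude; stop.
Optimal diet: clover heads — 1 of 5 types.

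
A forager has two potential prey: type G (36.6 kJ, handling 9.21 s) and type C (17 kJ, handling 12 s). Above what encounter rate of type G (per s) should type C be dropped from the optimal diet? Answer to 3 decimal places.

0.060 per s

At the threshold, the rate on type G alone equals the profitability of type C: λ·36.6/(1 + λ·9.21) = 17/12 = 1.417.
Rearranging, λ(36.6 − 1.417×9.21) = 1.417, so λ = 1.417/23.55 = 0.06015 per s.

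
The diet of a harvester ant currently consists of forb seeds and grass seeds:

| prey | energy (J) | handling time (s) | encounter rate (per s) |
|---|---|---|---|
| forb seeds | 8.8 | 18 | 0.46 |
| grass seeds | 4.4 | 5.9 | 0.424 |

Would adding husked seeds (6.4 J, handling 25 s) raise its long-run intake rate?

On forb seeds and grass seeds alone, R = ΣλE/(1+Σλh) = 5.914/11.78 = 0.5019 J/s.
Profitability of husked seeds: 6.4/25 = 0.256 J/s.
Since 0.256 < R, time spent handling husked seeds is better spent searching.

No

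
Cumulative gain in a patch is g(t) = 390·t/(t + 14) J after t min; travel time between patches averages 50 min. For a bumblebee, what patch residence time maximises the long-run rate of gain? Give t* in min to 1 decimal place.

26.5 min

Optimal t* satisfies g'(t*) = g(t*)/(T + t*).
g'(t) = 390·14/(t + 14)². Setting 390·14/(t+14)² = 390t/[(t+14)(50+t)] gives 14(50+t) = t(t+14), so t² = 14×50 = 700.
t* = √700 = 26.46 min.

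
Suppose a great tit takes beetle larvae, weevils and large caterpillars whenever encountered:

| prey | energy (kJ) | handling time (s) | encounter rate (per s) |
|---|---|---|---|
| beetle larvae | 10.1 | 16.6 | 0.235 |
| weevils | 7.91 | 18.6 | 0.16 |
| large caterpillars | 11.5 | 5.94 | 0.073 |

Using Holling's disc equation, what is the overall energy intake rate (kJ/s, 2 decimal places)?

R = Σλ_iE_i / (1 + Σλ_ih_i)
Numerator: 0.235×10.1 + 0.16×7.91 + 0.073×11.5 = 4.479
Denominator: 1 + 0.235×16.6 + 0.16×18.6 + 0.073×5.94 = 8.311
R = 4.479/8.311 = 0.5389 kJ/s

0.54 kJ/s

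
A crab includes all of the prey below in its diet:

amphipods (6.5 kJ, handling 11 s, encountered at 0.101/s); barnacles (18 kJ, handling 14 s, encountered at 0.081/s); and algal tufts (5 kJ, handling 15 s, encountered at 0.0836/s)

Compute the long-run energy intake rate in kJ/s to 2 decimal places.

Energy encountered per unit search time: 0.101×6.5 + 0.081×18 + 0.0836×5 = 2.533 kJ/s.
Handling time per unit search time: 0.101×11 + 0.081×14 + 0.0836×15 = 3.499.
Rate = 2.533/(1 + 3.499) = 0.5629 kJ/s.

0.56 kJ/s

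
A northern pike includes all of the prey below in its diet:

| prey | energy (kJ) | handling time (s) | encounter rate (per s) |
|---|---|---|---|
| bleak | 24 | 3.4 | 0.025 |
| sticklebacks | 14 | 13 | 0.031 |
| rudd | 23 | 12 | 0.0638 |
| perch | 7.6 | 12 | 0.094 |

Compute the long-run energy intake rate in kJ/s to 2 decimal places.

R = (0.025×24 + 0.031×14 + 0.0638×23 + 0.094×7.6) / (1 + 0.025×3.4 + 0.031×13 + 0.0638×12 + 0.094×12) = 3.216/3.382 = 0.951 kJ/s.

0.95 kJ/s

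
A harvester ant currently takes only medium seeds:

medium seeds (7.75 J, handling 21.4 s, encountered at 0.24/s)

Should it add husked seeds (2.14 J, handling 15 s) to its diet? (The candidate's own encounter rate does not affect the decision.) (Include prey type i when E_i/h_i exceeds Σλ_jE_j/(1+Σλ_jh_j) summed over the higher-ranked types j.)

Current rate: (0.24×7.75)/(1 + 0.24×21.4) = 0.3031 J/s.
Profitability of husked seeds: 2.14/15 = 0.1427 J/s.
0.1427 < 0.3031, so adding husked seeds would lower the average — exclude it.

No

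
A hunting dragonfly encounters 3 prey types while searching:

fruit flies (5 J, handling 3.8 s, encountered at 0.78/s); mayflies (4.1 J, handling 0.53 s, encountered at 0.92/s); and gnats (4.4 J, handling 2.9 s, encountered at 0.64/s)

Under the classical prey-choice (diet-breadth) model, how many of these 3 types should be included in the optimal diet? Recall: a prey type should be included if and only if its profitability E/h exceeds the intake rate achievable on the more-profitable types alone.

E/h in descending order: mayflies 7.74, gnats 1.52, fruit flies 1.32 J/s. The optimal diet is the largest prefix of this list for which every included type satisfies E_i/h_i > R on the types above it.
Rate on top 1: 2.536. gnats: 1.52 < 2.536 → exclude; stop.
Optimal diet: mayflies — 1 of 3 types.

1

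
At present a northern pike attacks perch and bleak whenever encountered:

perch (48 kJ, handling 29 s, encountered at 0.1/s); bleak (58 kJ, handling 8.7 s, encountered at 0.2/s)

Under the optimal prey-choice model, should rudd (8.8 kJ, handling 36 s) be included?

On perch and bleak alone, R = ΣλE/(1+Σλh) = 16.4/5.64 = 2.908 kJ/s.
Profitability of rudd: 8.8/36 = 0.2444 kJ/s.
0.2444 < 2.908, so adding rudd would lower the average — exclude it.

No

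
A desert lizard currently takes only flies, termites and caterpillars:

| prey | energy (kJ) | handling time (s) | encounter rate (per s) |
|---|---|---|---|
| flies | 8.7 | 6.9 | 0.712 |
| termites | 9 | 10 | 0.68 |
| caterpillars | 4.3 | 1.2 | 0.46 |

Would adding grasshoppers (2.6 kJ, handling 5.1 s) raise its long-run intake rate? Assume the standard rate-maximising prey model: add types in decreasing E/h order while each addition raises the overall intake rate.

Intake rate on the current diet: R = (0.712×8.7 + 0.68×9 + 0.46×4.3) / (1 + 0.712×6.9 + 0.68×10 + 0.46×1.2) = 14.29/13.26 = 1.077 kJ/s.
grasshoppers: E/h = 2.6/5.1 = 0.5098 kJ/s.
Since 0.5098 < R, time spent handling grasshoppers is better spent searching.

No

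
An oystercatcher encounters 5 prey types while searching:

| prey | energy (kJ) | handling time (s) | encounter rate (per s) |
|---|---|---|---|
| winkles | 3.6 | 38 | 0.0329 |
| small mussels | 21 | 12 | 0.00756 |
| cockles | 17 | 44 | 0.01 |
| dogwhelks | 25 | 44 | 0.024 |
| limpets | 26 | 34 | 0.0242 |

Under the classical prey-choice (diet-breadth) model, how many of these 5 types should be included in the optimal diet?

3

Rank by E/h (kJ/s): small mussels 1.75, limpets 0.765, dogwhelks 0.568, cockles 0.386, winkles 0.0947. Include each in turn until the next type's E/h falls below the running intake rate.
Rate on top 1: 0.1456. limpets: 0.765 > 0.1456 → include.
Rate on top 2: 0.4118. dogwhelks: 0.568 > 0.4118 → include.
Rate on top 3: 0.4674. cockles: 0.386 < 0.4674 → exclude; stop.
Optimal diet: small mussels, limpets, dogwhelks — 3 of 5 types.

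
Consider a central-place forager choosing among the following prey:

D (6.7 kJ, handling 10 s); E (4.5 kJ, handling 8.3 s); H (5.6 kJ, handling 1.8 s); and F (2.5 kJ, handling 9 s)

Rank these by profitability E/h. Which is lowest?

F

Profitability E/h (kJ/s): D = 6.7/10 = 0.67, E = 4.5/8.3 = 0.542, H = 5.6/1.8 = 3.11, F = 2.5/9 = 0.278.
Ranked: H > D > E > F.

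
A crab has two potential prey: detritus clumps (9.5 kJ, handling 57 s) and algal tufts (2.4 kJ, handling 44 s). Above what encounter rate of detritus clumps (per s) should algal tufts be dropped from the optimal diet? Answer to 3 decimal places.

0.009 per s

Drop algal tufts once their profitability E₂/h₂ falls below the rate achievable on detritus clumps alone: E₂/h₂ = λE₁/(1 + λh₁).
Solve for λ: λE₁h₂ = E₂(1 + λh₁) → λ(E₁h₂ − E₂h₁) = E₂ → λ = E₂/(E₁h₂ − E₂h₁).
λ = 2.4/(9.5×44 − 2.4×57) = 2.4/281.2 = 0.008535 per s.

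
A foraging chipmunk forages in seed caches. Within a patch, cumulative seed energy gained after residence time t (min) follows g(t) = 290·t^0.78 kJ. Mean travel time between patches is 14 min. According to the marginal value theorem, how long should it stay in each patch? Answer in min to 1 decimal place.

By the marginal value theorem, leave when the instantaneous gain rate g'(t) equals the habitat-wide average g(t)/(T + t).
g'(t) = 0.78·290·t^-0.22. Setting 0.78·290·t^-0.22 = 290·t^0.78/(14+t) gives 0.78(14+t) = t, so 0.22·t = 0.78×14.
t* = 0.78×14/0.22 = 49.64 min.

49.6 min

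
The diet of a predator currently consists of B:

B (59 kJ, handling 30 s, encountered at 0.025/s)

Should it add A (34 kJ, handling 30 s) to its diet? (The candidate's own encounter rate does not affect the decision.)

Yes

On B alone, R = ΣλE/(1+Σλh) = 1.475/1.75 = 0.8429 kJ/s.
Profitability of A: 34/30 = 1.133 kJ/s.
Since 1.133 > R, including A increases the long-run rate.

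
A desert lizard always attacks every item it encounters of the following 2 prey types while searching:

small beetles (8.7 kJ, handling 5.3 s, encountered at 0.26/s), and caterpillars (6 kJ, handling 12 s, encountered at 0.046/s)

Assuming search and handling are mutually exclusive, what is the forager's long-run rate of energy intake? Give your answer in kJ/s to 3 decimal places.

0.866 kJ/s

R = (0.26×8.7 + 0.046×6) / (1 + 0.26×5.3 + 0.046×12) = 2.538/2.93 = 0.8662 kJ/s.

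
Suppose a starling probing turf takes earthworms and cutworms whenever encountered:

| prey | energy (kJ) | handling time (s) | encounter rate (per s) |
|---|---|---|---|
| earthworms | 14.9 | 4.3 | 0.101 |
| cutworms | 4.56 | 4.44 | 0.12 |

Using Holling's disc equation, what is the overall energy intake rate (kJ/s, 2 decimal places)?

R = (0.101×14.9 + 0.12×4.56) / (1 + 0.101×4.3 + 0.12×4.44) = 2.052/1.967 = 1.043 kJ/s.

1.04 kJ/s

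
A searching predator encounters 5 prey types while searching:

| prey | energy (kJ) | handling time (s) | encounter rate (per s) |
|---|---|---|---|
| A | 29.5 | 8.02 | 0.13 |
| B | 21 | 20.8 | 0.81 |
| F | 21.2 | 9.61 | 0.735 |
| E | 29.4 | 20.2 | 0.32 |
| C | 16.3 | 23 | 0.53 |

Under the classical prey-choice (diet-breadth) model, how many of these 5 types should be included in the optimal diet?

2

Profitabilities (E/h, kJ/s): A 3.68, F 2.21, E 1.46, B 1.01, C 0.709. Add prey in this order while the next type's profitability exceeds the intake rate on those already taken.
Rate on top 1: 1.878. F: 2.21 > 1.878 → include.
Rate on top 2: 2.132. E: 1.46 < 2.132 → exclude; stop.
Optimal diet: A, F — 2 of 5 types.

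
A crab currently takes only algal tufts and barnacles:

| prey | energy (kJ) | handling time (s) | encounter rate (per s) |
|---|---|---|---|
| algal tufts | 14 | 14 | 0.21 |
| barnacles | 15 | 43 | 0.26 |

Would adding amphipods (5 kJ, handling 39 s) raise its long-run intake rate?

No

On algal tufts and barnacles alone, R = ΣλE/(1+Σλh) = 6.84/15.12 = 0.4524 kJ/s.
amphipods: E/h = 5/39 = 0.1282 kJ/s.
Since 0.1282 < R, time spent handling amphipods is better spent searching.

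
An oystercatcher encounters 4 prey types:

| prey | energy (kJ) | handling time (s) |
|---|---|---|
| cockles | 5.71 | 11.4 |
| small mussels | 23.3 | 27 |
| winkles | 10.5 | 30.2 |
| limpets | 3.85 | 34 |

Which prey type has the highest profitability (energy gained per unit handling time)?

Profitability E/h (kJ/s): cockles = 5.71/11.4 = 0.501, small mussels = 23.3/27 = 0.863, winkles = 10.5/30.2 = 0.348, limpets = 3.85/34 = 0.113.
Ranked: small mussels > cockles > winkles > limpets.

small mussels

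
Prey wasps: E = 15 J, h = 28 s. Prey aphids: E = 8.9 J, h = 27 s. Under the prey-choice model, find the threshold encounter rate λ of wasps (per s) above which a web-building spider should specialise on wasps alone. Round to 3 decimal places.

0.057 per s

At the threshold, the rate on wasps alone equals the profitability of aphids: λ·15/(1 + λ·28) = 8.9/27 = 0.3296.
Rearranging, λ(15 − 0.3296×28) = 0.3296, so λ = 0.3296/5.77 = 0.05712 per s.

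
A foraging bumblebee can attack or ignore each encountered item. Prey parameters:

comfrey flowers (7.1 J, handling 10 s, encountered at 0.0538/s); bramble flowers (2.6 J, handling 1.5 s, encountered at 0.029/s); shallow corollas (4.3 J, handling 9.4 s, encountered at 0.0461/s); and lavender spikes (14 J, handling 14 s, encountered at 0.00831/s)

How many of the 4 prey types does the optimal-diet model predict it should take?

Profitabilities (E/h, J/s): bramble flowers 1.73, lavender spikes 1, comfrey flowers 0.71, shallow corollas 0.457. Add prey in this order while the next type's profitability exceeds the intake rate on those already taken.
Rate on top 1: 0.07226. lavender spikes: 1 > 0.07226 → include.
Rate on top 2: 0.1653. comfrey flowers: 0.71 > 0.1653 → include.
Rate on top 3: 0.3379. shallow corollas: 0.457 > 0.3379 → include.
Optimal diet: bramble flowers, lavender spikes, comfrey flowers, shallow corollas — 4 of 4 types.

4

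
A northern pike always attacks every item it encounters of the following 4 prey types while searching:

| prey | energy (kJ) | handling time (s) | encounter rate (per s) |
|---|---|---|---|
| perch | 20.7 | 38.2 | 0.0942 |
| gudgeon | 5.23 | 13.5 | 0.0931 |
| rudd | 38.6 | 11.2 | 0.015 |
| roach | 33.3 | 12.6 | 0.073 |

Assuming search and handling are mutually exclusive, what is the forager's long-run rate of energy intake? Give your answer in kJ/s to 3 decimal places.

0.784 kJ/s

Energy encountered per unit search time: 0.0942×20.7 + 0.0931×5.23 + 0.015×38.6 + 0.073×33.3 = 5.447 kJ/s.
Handling time per unit search time: 0.0942×38.2 + 0.0931×13.5 + 0.015×11.2 + 0.073×12.6 = 5.943.
Rate = 5.447/(1 + 5.943) = 0.7845 kJ/s.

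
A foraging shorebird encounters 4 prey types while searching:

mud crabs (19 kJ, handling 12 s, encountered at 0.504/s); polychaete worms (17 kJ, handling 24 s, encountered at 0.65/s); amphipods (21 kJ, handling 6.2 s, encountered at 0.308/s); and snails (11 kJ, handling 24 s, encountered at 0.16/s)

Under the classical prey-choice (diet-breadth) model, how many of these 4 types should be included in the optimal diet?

Profitabilities (E/h, kJ/s): amphipods 3.39, mud crabs 1.58, polychaete worms 0.708, snails 0.458. Add prey in this order while the next type's profitability exceeds the intake rate on those already taken.
Rate on top 1: 2.223. mud crabs: 1.58 < 2.223 → exclude; stop.
Optimal diet: amphipods — 1 of 4 types.

1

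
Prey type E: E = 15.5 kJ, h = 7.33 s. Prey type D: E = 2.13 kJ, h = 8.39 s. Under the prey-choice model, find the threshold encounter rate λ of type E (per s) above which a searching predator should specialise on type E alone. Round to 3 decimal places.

0.019 per s

At the threshold, the rate on type E alone equals the profitability of type D: λ·15.5/(1 + λ·7.33) = 2.13/8.39 = 0.2539.
Rearranging, λ(15.5 − 0.2539×7.33) = 0.2539, so λ = 0.2539/13.64 = 0.01861 per s.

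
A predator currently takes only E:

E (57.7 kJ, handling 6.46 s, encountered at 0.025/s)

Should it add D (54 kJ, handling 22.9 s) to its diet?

Yes

Intake rate on the current diet: R = (0.025×57.7) / (1 + 0.025×6.46) = 1.443/1.161 = 1.242 kJ/s.
D: E/h = 54/22.9 = 2.358 kJ/s.
2.358 > 1.242, so adding D raises the average — include it.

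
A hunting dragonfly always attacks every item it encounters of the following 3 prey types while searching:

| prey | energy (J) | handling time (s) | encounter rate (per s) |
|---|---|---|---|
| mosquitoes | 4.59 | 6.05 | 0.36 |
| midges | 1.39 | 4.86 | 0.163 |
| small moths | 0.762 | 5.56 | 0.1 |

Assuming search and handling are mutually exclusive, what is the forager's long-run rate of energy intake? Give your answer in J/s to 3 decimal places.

0.432 J/s

R = Σλ_iE_i / (1 + Σλ_ih_i)
Numerator: 0.36×4.59 + 0.163×1.39 + 0.1×0.762 = 1.955
Denominator: 1 + 0.36×6.05 + 0.163×4.86 + 0.1×5.56 = 4.526
R = 1.955/4.526 = 0.432 J/s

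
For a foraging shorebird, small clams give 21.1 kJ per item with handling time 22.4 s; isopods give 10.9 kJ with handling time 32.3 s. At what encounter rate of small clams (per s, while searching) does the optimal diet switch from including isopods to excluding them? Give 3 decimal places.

0.025 per s

Drop isopods once their profitability E₂/h₂ falls below the rate achievable on small clams alone: E₂/h₂ = λE₁/(1 + λh₁).
Solve for λ: λE₁h₂ = E₂(1 + λh₁) → λ(E₁h₂ − E₂h₁) = E₂ → λ = E₂/(E₁h₂ − E₂h₁).
λ = 10.9/(21.1×32.3 − 10.9×22.4) = 10.9/437.4 = 0.02492 per s.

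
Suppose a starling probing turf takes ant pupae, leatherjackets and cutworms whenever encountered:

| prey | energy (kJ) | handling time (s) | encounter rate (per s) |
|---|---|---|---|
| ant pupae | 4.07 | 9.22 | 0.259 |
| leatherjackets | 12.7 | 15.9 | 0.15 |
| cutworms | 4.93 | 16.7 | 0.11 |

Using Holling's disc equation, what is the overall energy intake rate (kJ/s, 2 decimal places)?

R = Σλ_iE_i / (1 + Σλ_ih_i)
Numerator: 0.259×4.07 + 0.15×12.7 + 0.11×4.93 = 3.501
Denominator: 1 + 0.259×9.22 + 0.15×15.9 + 0.11×16.7 = 7.61
R = 3.501/7.61 = 0.4601 kJ/s

0.46 kJ/s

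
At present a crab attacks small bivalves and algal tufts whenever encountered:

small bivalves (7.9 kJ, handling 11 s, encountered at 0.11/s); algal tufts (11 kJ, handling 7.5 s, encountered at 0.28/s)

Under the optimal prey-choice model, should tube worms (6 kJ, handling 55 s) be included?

Current rate: (0.11×7.9 + 0.28×11)/(1 + 0.11×11 + 0.28×7.5) = 0.9162 kJ/s.
tube worms: E/h = 6/55 = 0.1091 kJ/s.
Since 0.1091 < R, time spent handling tube worms is better spent searching.

No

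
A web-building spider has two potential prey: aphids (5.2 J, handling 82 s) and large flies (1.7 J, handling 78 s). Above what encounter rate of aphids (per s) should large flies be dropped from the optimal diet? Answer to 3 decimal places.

At the threshold, the rate on aphids alone equals the profitability of large flies: λ·5.2/(1 + λ·82) = 1.7/78 = 0.02179.
Rearranging, λ(5.2 − 0.02179×82) = 0.02179, so λ = 0.02179/3.413 = 0.006386 per s.

0.006 per s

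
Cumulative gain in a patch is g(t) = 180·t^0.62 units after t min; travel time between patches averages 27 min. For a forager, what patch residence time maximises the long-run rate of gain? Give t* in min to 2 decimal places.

44.05 min

Maximise g(t)/(T+t): set derivative to zero → g'(t)(T+t) = g(t).
g'(t) = 0.62·180·t^-0.38. Setting 0.62·180·t^-0.38 = 180·t^0.62/(27+t) gives 0.62(27+t) = t, so 0.38·t = 0.62×27.
t* = 0.62×27/0.38 = 44.05 min.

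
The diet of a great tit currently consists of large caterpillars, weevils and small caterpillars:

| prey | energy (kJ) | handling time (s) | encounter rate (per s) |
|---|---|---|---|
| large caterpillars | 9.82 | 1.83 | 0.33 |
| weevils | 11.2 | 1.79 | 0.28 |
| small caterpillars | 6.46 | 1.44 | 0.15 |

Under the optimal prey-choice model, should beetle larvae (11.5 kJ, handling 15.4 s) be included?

No

On large caterpillars, weevils and small caterpillars alone, R = ΣλE/(1+Σλh) = 7.346/2.321 = 3.165 kJ/s.
beetle larvae: E/h = 11.5/15.4 = 0.7468 kJ/s.
0.7468 < 3.165, so adding beetle larvae would lower the average — exclude it.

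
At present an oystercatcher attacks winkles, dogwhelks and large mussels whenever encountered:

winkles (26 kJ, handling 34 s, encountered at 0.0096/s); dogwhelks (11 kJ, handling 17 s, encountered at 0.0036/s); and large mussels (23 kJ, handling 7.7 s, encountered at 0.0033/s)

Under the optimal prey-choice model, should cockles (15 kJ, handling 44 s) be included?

Yes

On winkles, dogwhelks and large mussels alone, R = ΣλE/(1+Σλh) = 0.3651/1.413 = 0.2584 kJ/s.
cockles: E/h = 15/44 = 0.3409 kJ/s.
0.3409 > 0.2584, so adding cockles raises the average — include it.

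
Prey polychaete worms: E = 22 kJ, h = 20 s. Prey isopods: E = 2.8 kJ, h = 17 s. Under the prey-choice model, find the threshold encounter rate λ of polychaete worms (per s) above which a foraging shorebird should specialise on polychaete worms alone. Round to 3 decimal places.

0.009 per s

Drop isopods once their profitability E₂/h₂ falls below the rate achievable on polychaete worms alone: E₂/h₂ = λE₁/(1 + λh₁).
Solve for λ: λE₁h₂ = E₂(1 + λh₁) → λ(E₁h₂ − E₂h₁) = E₂ → λ = E₂/(E₁h₂ − E₂h₁).
λ = 2.8/(22×17 − 2.8×20) = 2.8/318 = 0.008805 per s.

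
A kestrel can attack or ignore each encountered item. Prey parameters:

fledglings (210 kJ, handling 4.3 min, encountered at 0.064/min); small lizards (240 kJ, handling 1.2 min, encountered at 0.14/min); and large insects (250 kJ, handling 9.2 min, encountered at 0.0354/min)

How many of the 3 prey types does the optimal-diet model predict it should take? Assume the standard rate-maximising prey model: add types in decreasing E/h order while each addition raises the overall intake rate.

2

Profitabilities (E/h, kJ/min): small lizards 200, fledglings 48.8, large insects 27.2. Add prey in this order while the next type's profitability exceeds the intake rate on those already taken.
Rate on top 1: 28.77. fledglings: 48.8 > 28.77 → include.
Rate on top 2: 32.59. large insects: 27.2 < 32.59 → exclude; stop.
Optimal diet: small lizards, fledglings — 2 of 3 types.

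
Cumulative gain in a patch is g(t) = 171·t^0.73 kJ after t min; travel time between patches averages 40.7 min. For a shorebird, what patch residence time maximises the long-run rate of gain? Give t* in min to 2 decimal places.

Maximise g(t)/(T+t): set derivative to zero → g'(t)(T+t) = g(t).
g'(t) = 0.73·171·t^-0.27. Setting 0.73·171·t^-0.27 = 171·t^0.73/(40.7+t) gives 0.73(40.7+t) = t, so 0.27·t = 0.73×40.7.
t* = 0.73×40.7/0.27 = 110 min.

110.04 min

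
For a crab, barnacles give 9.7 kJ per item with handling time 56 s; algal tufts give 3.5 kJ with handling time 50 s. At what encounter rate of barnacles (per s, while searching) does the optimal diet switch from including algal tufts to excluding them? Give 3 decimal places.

The zero-one rule: include algal tufts iff E₂/h₂ > λE₁/(1+λh₁). Equality gives the switch point.
λE₁h₂ = E₂ + λE₂h₁ ⇒ λ = E₂/(E₁h₂ − E₂h₁) = 3.5/(485 − 196) = 0.01211 per s.

0.012 per s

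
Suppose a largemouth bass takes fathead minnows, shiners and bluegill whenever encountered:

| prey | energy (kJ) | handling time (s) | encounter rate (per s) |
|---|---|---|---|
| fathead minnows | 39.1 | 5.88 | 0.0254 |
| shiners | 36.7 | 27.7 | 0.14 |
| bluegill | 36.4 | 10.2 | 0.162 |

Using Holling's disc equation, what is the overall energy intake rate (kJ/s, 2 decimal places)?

R = Σλ_iE_i / (1 + Σλ_ih_i)
Numerator: 0.0254×39.1 + 0.14×36.7 + 0.162×36.4 = 12.03
Denominator: 1 + 0.0254×5.88 + 0.14×27.7 + 0.162×10.2 = 6.68
R = 12.03/6.68 = 1.801 kJ/s

1.80 kJ/s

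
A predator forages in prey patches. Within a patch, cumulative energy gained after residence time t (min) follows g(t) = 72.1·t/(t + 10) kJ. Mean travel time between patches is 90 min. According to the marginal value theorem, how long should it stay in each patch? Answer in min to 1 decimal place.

Maximise g(t)/(T+t): set derivative to zero → g'(t)(T+t) = g(t).
g'(t) = 72.1·10/(t + 10)². Setting 72.1·10/(t+10)² = 72.1t/[(t+10)(90+t)] gives 10(90+t) = t(t+10), so t² = 10×90 = 900.
t* = √900 = 30 min.

30.0 min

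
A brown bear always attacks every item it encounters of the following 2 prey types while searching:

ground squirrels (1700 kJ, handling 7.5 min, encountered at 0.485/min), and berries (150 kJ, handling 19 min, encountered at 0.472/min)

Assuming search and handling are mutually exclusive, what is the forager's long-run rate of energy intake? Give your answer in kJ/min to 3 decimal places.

R = (0.485×1700 + 0.472×150) / (1 + 0.485×7.5 + 0.472×19) = 895.3/13.61 = 65.8 kJ/min.

65.804 kJ/min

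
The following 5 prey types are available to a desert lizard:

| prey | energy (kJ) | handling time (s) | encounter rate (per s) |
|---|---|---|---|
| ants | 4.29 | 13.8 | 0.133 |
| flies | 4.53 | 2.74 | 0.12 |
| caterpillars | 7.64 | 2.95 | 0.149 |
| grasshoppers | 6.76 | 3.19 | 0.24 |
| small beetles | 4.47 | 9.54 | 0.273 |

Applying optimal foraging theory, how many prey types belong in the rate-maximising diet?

3

Rank by E/h (kJ/s): caterpillars 2.59, grasshoppers 2.12, flies 1.65, small beetles 0.469, ants 0.311. Include each in turn until the next type's E/h falls below the running intake rate.
Rate on top 1: 0.7908. grasshoppers: 2.12 > 0.7908 → include.
Rate on top 2: 1.252. flies: 1.65 > 1.252 → include.
Rate on top 3: 1.304. small beetles: 0.469 < 1.304 → exclude; stop.
Optimal diet: caterpillars, grasshoppers, flies — 3 of 5 types.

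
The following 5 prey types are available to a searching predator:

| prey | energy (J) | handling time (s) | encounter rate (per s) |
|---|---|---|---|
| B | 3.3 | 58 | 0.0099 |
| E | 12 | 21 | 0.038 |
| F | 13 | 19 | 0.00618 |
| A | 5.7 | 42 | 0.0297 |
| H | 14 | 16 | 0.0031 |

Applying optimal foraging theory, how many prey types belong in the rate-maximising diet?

E/h in descending order: H 0.875, F 0.684, E 0.571, A 0.136, B 0.0569 J/s. The optimal diet is the largest prefix of this list for which every included type satisfies E_i/h_i > R on the types above it.
Rate on top 1: 0.04135. F: 0.684 > 0.04135 → include.
Rate on top 2: 0.106. E: 0.571 > 0.106 → include.
Rate on top 3: 0.295. A: 0.136 < 0.295 → exclude; stop.
Optimal diet: H, F, E — 3 of 5 types.

3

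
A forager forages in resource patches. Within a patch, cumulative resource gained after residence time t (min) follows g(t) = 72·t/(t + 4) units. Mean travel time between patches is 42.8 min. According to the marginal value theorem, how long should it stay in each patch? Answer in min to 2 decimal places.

13.08 min

By the marginal value theorem, leave when the instantaneous gain rate g'(t) equals the habitat-wide average g(t)/(T + t).
g'(t) = 72·4/(t + 4)². Setting 72·4/(t+4)² = 72t/[(t+4)(42.8+t)] gives 4(42.8+t) = t(t+4), so t² = 4×42.8 = 171.2.
t* = √171.2 = 13.08 min.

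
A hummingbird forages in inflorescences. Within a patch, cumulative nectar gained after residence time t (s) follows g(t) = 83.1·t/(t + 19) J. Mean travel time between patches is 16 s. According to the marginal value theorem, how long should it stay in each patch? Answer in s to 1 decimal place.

Optimal t* satisfies g'(t*) = g(t*)/(T + t*).
g'(t) = 83.1·19/(t + 19)². Setting 83.1·19/(t+19)² = 83.1t/[(t+19)(16+t)] gives 19(16+t) = t(t+19), so t² = 19×16 = 304.
t* = √304 = 17.44 s.

17.4 s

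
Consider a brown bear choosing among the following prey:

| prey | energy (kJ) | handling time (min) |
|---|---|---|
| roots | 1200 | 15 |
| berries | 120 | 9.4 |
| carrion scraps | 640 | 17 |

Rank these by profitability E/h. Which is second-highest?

In descending order of E/h:
roots: 1200/15 = 80 kJ/min
carrion scraps: 640/17 = 37.6 kJ/min
berries: 120/9.4 = 12.8 kJ/min

carrion scraps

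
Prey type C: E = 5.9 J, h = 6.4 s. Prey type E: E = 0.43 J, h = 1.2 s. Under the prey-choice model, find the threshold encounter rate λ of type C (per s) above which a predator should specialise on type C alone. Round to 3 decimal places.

At the threshold, the rate on type C alone equals the profitability of type E: λ·5.9/(1 + λ·6.4) = 0.43/1.2 = 0.3583.
Rearranging, λ(5.9 − 0.3583×6.4) = 0.3583, so λ = 0.3583/3.607 = 0.09935 per s.

0.099 per s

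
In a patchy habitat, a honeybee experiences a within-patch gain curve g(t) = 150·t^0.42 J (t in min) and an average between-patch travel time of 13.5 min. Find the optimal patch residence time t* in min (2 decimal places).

By the marginal value theorem, leave when the instantaneous gain rate g'(t) equals the habitat-wide average g(t)/(T + t).
g'(t) = 0.42·150·t^-0.58. Setting 0.42·150·t^-0.58 = 150·t^0.42/(13.5+t) gives 0.42(13.5+t) = t, so 0.58·t = 0.42×13.5.
t* = 0.42×13.5/0.58 = 9.776 min.

9.78 min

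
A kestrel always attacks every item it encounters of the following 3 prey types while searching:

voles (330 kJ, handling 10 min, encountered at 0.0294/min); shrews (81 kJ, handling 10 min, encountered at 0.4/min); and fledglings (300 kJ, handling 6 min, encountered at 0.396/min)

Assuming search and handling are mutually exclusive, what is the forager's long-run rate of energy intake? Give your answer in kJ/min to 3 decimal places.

R = Σλ_iE_i / (1 + Σλ_ih_i)
Numerator: 0.0294×330 + 0.4×81 + 0.396×300 = 160.9
Denominator: 1 + 0.0294×10 + 0.4×10 + 0.396×6 = 7.67
R = 160.9/7.67 = 20.98 kJ/min

20.978 kJ/min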